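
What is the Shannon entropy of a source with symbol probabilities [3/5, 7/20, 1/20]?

H(X) = -Σ p(x) log₂ p(x)
  -3/5 × log₂(3/5) = 0.4422
  -7/20 × log₂(7/20) = 0.5301
  -1/20 × log₂(1/20) = 0.2161
H(X) = 1.1884 bits


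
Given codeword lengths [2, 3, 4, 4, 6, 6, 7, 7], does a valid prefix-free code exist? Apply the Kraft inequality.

Kraft inequality: Σ 2^(-l_i) ≤ 1 for prefix-free code
Calculating: 2^(-2) + 2^(-3) + 2^(-4) + 2^(-4) + 2^(-6) + 2^(-6) + 2^(-7) + 2^(-7)
= 0.25 + 0.125 + 0.0625 + 0.0625 + 0.015625 + 0.015625 + 0.0078125 + 0.0078125
= 0.5469
Since 0.5469 ≤ 1, prefix-free code exists


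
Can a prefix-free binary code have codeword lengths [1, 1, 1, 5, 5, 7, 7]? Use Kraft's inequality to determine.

Kraft inequality: Σ 2^(-l_i) ≤ 1 for prefix-free code
Calculating: 2^(-1) + 2^(-1) + 2^(-1) + 2^(-5) + 2^(-5) + 2^(-7) + 2^(-7)
= 0.5 + 0.5 + 0.5 + 0.03125 + 0.03125 + 0.0078125 + 0.0078125
= 1.5781
Since 1.5781 > 1, prefix-free code does not exist


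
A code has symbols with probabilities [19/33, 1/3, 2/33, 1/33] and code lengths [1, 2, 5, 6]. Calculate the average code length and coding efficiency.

Average length L = Σ p_i × l_i = 1.7273 bits
Entropy H = 1.3849 bits
Efficiency η = H/L × 100% = 80.18%


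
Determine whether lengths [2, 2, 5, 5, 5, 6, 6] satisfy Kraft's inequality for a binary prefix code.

Kraft inequality: Σ 2^(-l_i) ≤ 1 for prefix-free code
Calculating: 2^(-2) + 2^(-2) + 2^(-5) + 2^(-5) + 2^(-5) + 2^(-6) + 2^(-6)
= 0.25 + 0.25 + 0.03125 + 0.03125 + 0.03125 + 0.015625 + 0.015625
= 0.6250
Since 0.6250 ≤ 1, prefix-free code exists


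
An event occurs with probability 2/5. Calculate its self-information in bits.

Information content I(x) = -log₂(p(x))
I = -log₂(2/5) = -log₂(0.4000)
I = 1.3219 bits


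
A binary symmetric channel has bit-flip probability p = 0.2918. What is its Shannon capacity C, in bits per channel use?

For BSC with error probability p:
C = 1 - H(p) where H(p) is binary entropy
H(0.2918) = -0.2918 × log₂(0.2918) - 0.7082 × log₂(0.7082)
H(p) = 0.8710
C = 1 - 0.8710 = 0.1290 bits/use


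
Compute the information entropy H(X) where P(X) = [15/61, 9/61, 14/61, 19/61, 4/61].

H(X) = -Σ p(x) log₂ p(x)
  -15/61 × log₂(15/61) = 0.4977
  -9/61 × log₂(9/61) = 0.4073
  -14/61 × log₂(14/61) = 0.4873
  -19/61 × log₂(19/61) = 0.5242
  -4/61 × log₂(4/61) = 0.2578
H(X) = 2.1742 bits


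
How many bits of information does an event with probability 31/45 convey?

Information content I(x) = -log₂(p(x))
I = -log₂(31/45) = -log₂(0.6889)
I = 0.5377 bits


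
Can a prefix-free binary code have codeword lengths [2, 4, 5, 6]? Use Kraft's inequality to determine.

Kraft inequality: Σ 2^(-l_i) ≤ 1 for prefix-free code
Calculating: 2^(-2) + 2^(-4) + 2^(-5) + 2^(-6)
= 0.25 + 0.0625 + 0.03125 + 0.015625
= 0.3594
Since 0.3594 ≤ 1, prefix-free code exists


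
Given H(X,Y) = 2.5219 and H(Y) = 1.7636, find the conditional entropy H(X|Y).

Chain rule: H(X,Y) = H(X|Y) + H(Y)
H(X|Y) = H(X,Y) - H(Y) = 2.5219 - 1.7636 = 0.7583 bits


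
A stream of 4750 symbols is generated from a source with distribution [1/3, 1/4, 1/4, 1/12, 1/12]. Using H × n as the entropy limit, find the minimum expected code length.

Entropy H = 2.1258 bits/symbol
Minimum bits = H × n = 2.1258 × 4750
= 10097.62 bits


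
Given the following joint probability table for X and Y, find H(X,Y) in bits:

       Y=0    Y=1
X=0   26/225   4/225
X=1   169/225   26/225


H(X,Y) = -Σ p(x,y) log₂ p(x,y)
  p(0,0)=26/225: -0.1156 × log₂(0.1156) = 0.3598
  p(0,1)=4/225: -0.0178 × log₂(0.0178) = 0.1034
  p(1,0)=169/225: -0.7511 × log₂(0.7511) = 0.3101
  p(1,1)=26/225: -0.1156 × log₂(0.1156) = 0.3598
H(X,Y) = 1.1330 bits


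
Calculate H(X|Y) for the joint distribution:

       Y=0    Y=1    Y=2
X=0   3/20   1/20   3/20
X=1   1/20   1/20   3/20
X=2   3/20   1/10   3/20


H(X|Y) = Σ_y p(y) H(X|Y=y)
  p(Y=0) = 7/20, H(X|Y=0) = 1.4488
  p(Y=1) = 1/5, H(X|Y=1) = 1.5000
  p(Y=2) = 9/20, H(X|Y=2) = 1.5850
H(X|Y) = 0.3500×1.4488 + 0.2000×1.5000 + 0.4500×1.5850 = 1.5203 bits


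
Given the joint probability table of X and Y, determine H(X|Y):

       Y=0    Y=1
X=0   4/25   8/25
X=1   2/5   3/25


H(X|Y) = Σ_y p(y) H(X|Y=y)
  p(Y=0) = 14/25, H(X|Y=0) = 0.8631
  p(Y=1) = 11/25, H(X|Y=1) = 0.8454
H(X|Y) = 0.5600×0.8631 + 0.4400×0.8454 = 0.8553 bits


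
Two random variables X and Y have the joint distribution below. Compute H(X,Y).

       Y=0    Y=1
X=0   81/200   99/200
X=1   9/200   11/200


H(X,Y) = -Σ p(x,y) log₂ p(x,y)
  p(0,0)=81/200: -0.4050 × log₂(0.4050) = 0.5281
  p(0,1)=99/200: -0.4950 × log₂(0.4950) = 0.5022
  p(1,0)=9/200: -0.0450 × log₂(0.0450) = 0.2013
  p(1,1)=11/200: -0.0550 × log₂(0.0550) = 0.2301
H(X,Y) = 1.4618 bits


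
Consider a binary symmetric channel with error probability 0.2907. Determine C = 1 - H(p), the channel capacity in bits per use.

For BSC with error probability p:
C = 1 - H(p) where H(p) is binary entropy
H(0.2907) = -0.2907 × log₂(0.2907) - 0.7093 × log₂(0.7093)
H(p) = 0.8696
C = 1 - 0.8696 = 0.1304 bits/use


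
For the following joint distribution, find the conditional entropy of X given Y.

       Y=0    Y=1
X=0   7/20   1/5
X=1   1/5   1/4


H(X|Y) = Σ_y p(y) H(X|Y=y)
  p(Y=0) = 11/20, H(X|Y=0) = 0.9457
  p(Y=1) = 9/20, H(X|Y=1) = 0.9911
H(X|Y) = 0.5500×0.9457 + 0.4500×0.9911 = 0.9661 bits


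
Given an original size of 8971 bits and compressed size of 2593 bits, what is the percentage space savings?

Space savings = (1 - Compressed/Original) × 100%
= (1 - 2593/8971) × 100%
= 71.10%


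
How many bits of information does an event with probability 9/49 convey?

Information content I(x) = -log₂(p(x))
I = -log₂(9/49) = -log₂(0.1837)
I = 2.4448 bits


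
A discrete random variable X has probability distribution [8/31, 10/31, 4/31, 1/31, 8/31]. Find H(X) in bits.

H(X) = -Σ p(x) log₂ p(x)
  -8/31 × log₂(8/31) = 0.5043
  -10/31 × log₂(10/31) = 0.5265
  -4/31 × log₂(4/31) = 0.3812
  -1/31 × log₂(1/31) = 0.1598
  -8/31 × log₂(8/31) = 0.5043
H(X) = 2.0762 bits


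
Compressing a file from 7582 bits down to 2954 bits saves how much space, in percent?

Space savings = (1 - Compressed/Original) × 100%
= (1 - 2954/7582) × 100%
= 61.04%


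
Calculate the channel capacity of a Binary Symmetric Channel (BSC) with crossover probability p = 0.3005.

For BSC with error probability p:
C = 1 - H(p) where H(p) is binary entropy
H(0.3005) = -0.3005 × log₂(0.3005) - 0.6995 × log₂(0.6995)
H(p) = 0.8819
C = 1 - 0.8819 = 0.1181 bits/use


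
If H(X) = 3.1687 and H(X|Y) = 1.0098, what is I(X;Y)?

I(X;Y) = H(X) - H(X|Y)
I(X;Y) = 3.1687 - 1.0098 = 2.1589 bits


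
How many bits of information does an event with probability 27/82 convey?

Information content I(x) = -log₂(p(x))
I = -log₂(27/82) = -log₂(0.3293)
I = 1.6027 bits


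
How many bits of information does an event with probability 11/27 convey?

Information content I(x) = -log₂(p(x))
I = -log₂(11/27) = -log₂(0.4074)
I = 1.2955 bits


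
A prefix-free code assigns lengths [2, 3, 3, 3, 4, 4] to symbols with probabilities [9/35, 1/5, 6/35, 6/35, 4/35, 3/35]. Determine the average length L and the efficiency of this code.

Average length L = Σ p_i × l_i = 2.9429 bits
Entropy H = 2.5020 bits
Efficiency η = H/L × 100% = 85.02%


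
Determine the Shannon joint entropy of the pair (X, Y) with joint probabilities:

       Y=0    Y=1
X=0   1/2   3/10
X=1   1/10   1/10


H(X,Y) = -Σ p(x,y) log₂ p(x,y)
  p(0,0)=1/2: -0.5000 × log₂(0.5000) = 0.5000
  p(0,1)=3/10: -0.3000 × log₂(0.3000) = 0.5211
  p(1,0)=1/10: -0.1000 × log₂(0.1000) = 0.3322
  p(1,1)=1/10: -0.1000 × log₂(0.1000) = 0.3322
H(X,Y) = 1.6855 bits


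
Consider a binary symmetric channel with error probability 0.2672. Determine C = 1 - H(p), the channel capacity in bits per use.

For BSC with error probability p:
C = 1 - H(p) where H(p) is binary entropy
H(0.2672) = -0.2672 × log₂(0.2672) - 0.7328 × log₂(0.7328)
H(p) = 0.8374
C = 1 - 0.8374 = 0.1626 bits/use


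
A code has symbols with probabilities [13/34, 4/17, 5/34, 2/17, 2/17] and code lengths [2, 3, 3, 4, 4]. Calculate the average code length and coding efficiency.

Average length L = Σ p_i × l_i = 2.8529 bits
Entropy H = 2.1547 bits
Efficiency η = H/L × 100% = 75.52%


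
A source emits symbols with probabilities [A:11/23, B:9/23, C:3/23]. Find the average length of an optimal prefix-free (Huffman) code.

Huffman tree construction:
Combine smallest probabilities repeatedly
Resulting codes:
  A: 0 (length 1)
  B: 11 (length 2)
  C: 10 (length 2)
Average length = Σ p(s) × length(s) = 1.5217 bits


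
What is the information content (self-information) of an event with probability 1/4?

Information content I(x) = -log₂(p(x))
I = -log₂(1/4) = -log₂(0.2500)
I = 2.0000 bits


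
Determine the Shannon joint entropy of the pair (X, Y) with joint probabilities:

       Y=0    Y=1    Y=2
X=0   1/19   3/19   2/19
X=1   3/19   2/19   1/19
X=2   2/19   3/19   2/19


H(X,Y) = -Σ p(x,y) log₂ p(x,y)
  p(0,0)=1/19: -0.0526 × log₂(0.0526) = 0.2236
  p(0,1)=3/19: -0.1579 × log₂(0.1579) = 0.4205
  p(0,2)=2/19: -0.1053 × log₂(0.1053) = 0.3419
  p(1,0)=3/19: -0.1579 × log₂(0.1579) = 0.4205
  p(1,1)=2/19: -0.1053 × log₂(0.1053) = 0.3419
  p(1,2)=1/19: -0.0526 × log₂(0.0526) = 0.2236
  p(2,0)=2/19: -0.1053 × log₂(0.1053) = 0.3419
  p(2,1)=3/19: -0.1579 × log₂(0.1579) = 0.4205
  p(2,2)=2/19: -0.1053 × log₂(0.1053) = 0.3419
H(X,Y) = 3.0761 bits


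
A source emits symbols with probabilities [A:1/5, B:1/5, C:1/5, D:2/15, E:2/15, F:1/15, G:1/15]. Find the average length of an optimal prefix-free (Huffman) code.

Huffman tree construction:
Combine smallest probabilities repeatedly
Resulting codes:
  A: 111 (length 3)
  B: 00 (length 2)
  C: 01 (length 2)
  D: 100 (length 3)
  E: 101 (length 3)
  F: 1100 (length 4)
  G: 1101 (length 4)
Average length = Σ p(s) × length(s) = 2.7333 bits


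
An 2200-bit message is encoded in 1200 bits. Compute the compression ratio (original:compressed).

Compression ratio = Original / Compressed
= 2200 / 1200 = 1.83:1


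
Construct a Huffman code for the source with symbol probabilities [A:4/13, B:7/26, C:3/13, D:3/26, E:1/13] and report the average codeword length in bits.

Huffman tree construction:
Combine smallest probabilities repeatedly
Resulting codes:
  A: 11 (length 2)
  B: 10 (length 2)
  C: 01 (length 2)
  D: 001 (length 3)
  E: 000 (length 3)
Average length = Σ p(s) × length(s) = 2.1923 bits


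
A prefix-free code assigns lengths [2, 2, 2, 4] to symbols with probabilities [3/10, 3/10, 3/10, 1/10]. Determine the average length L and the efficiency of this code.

Average length L = Σ p_i × l_i = 2.2000 bits
Entropy H = 1.8955 bits
Efficiency η = H/L × 100% = 86.16%


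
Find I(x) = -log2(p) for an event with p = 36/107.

Information content I(x) = -log₂(p(x))
I = -log₂(36/107) = -log₂(0.3364)
I = 1.5715 bits


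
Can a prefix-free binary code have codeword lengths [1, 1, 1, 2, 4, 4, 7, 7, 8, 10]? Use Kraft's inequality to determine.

Kraft inequality: Σ 2^(-l_i) ≤ 1 for prefix-free code
Calculating: 2^(-1) + 2^(-1) + 2^(-1) + 2^(-2) + 2^(-4) + 2^(-4) + 2^(-7) + 2^(-7) + 2^(-8) + 2^(-10)
= 0.5 + 0.5 + 0.5 + 0.25 + 0.0625 + 0.0625 + 0.0078125 + 0.0078125 + 0.00390625 + 0.0009765625
= 1.8955
Since 1.8955 > 1, prefix-free code does not exist


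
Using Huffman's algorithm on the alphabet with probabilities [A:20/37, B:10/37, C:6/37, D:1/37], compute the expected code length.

Huffman tree construction:
Combine smallest probabilities repeatedly
Resulting codes:
  A: 1 (length 1)
  B: 01 (length 2)
  C: 001 (length 3)
  D: 000 (length 3)
Average length = Σ p(s) × length(s) = 1.6486 bits


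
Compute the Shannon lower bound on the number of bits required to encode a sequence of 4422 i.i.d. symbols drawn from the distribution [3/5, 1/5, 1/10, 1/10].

Entropy H = 1.5710 bits/symbol
Minimum bits = H × n = 1.5710 × 4422
= 6946.74 bits


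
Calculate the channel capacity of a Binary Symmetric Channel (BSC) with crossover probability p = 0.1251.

For BSC with error probability p:
C = 1 - H(p) where H(p) is binary entropy
H(0.1251) = -0.1251 × log₂(0.1251) - 0.8749 × log₂(0.8749)
H(p) = 0.5438
C = 1 - 0.5438 = 0.4562 bits/use


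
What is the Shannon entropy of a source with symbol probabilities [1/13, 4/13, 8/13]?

H(X) = -Σ p(x) log₂ p(x)
  -1/13 × log₂(1/13) = 0.2846
  -4/13 × log₂(4/13) = 0.5232
  -8/13 × log₂(8/13) = 0.4310
H(X) = 1.2389 bits


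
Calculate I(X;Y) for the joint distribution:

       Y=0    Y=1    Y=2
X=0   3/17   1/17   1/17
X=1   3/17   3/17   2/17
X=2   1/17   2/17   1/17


H(X) = 1.5222, H(Y) = 1.5486, H(X,Y) = 3.0131
I(X;Y) = H(X) + H(Y) - H(X,Y) = 0.0577 bits


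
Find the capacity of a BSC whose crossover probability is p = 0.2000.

For BSC with error probability p:
C = 1 - H(p) where H(p) is binary entropy
H(0.2000) = -0.2000 × log₂(0.2000) - 0.8000 × log₂(0.8000)
H(p) = 0.7219
C = 1 - 0.7219 = 0.2781 bits/use


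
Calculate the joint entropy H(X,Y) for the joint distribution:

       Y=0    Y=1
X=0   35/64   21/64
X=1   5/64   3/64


H(X,Y) = -Σ p(x,y) log₂ p(x,y)
  p(0,0)=35/64: -0.5469 × log₂(0.5469) = 0.4762
  p(0,1)=21/64: -0.3281 × log₂(0.3281) = 0.5275
  p(1,0)=5/64: -0.0781 × log₂(0.0781) = 0.2873
  p(1,1)=3/64: -0.0469 × log₂(0.0469) = 0.2070
H(X,Y) = 1.4980 bits


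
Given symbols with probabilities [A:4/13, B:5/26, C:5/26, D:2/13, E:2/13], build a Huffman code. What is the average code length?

Huffman tree construction:
Combine smallest probabilities repeatedly
Resulting codes:
  A: 10 (length 2)
  B: 00 (length 2)
  C: 01 (length 2)
  D: 110 (length 3)
  E: 111 (length 3)
Average length = Σ p(s) × length(s) = 2.3077 bits


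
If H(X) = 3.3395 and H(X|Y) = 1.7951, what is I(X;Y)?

I(X;Y) = H(X) - H(X|Y)
I(X;Y) = 3.3395 - 1.7951 = 1.5444 bits


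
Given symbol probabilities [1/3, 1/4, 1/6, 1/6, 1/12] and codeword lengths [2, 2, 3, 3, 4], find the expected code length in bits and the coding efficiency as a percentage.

Average length L = Σ p_i × l_i = 2.5000 bits
Entropy H = 2.1887 bits
Efficiency η = H/L × 100% = 87.55%


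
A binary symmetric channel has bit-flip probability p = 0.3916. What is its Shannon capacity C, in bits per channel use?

For BSC with error probability p:
C = 1 - H(p) where H(p) is binary entropy
H(0.3916) = -0.3916 × log₂(0.3916) - 0.6084 × log₂(0.6084)
H(p) = 0.9658
C = 1 - 0.9658 = 0.0342 bits/use


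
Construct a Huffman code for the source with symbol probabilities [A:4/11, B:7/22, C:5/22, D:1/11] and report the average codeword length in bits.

Huffman tree construction:
Combine smallest probabilities repeatedly
Resulting codes:
  A: 0 (length 1)
  B: 10 (length 2)
  C: 111 (length 3)
  D: 110 (length 3)
Average length = Σ p(s) × length(s) = 1.9545 bits


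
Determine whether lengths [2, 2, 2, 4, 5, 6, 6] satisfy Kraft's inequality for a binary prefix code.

Kraft inequality: Σ 2^(-l_i) ≤ 1 for prefix-free code
Calculating: 2^(-2) + 2^(-2) + 2^(-2) + 2^(-4) + 2^(-5) + 2^(-6) + 2^(-6)
= 0.25 + 0.25 + 0.25 + 0.0625 + 0.03125 + 0.015625 + 0.015625
= 0.8750
Since 0.8750 ≤ 1, prefix-free code exists


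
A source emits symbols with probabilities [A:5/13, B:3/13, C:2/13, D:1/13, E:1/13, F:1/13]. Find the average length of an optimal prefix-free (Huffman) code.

Huffman tree construction:
Combine smallest probabilities repeatedly
Resulting codes:
  A: 11 (length 2)
  B: 01 (length 2)
  C: 101 (length 3)
  D: 000 (length 3)
  E: 001 (length 3)
  F: 100 (length 3)
Average length = Σ p(s) × length(s) = 2.3846 bits


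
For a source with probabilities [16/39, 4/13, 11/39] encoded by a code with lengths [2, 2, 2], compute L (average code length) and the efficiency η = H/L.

Average length L = Σ p_i × l_i = 2.0000 bits
Entropy H = 1.5656 bits
Efficiency η = H/L × 100% = 78.28%


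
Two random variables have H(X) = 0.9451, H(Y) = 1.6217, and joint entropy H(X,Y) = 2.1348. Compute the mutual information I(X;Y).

I(X;Y) = H(X) + H(Y) - H(X,Y)
I(X;Y) = 0.9451 + 1.6217 - 2.1348 = 0.432 bits


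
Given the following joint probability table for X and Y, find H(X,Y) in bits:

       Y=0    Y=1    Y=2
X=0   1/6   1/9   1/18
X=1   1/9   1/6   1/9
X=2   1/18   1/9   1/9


H(X,Y) = -Σ p(x,y) log₂ p(x,y)
  p(0,0)=1/6: -0.1667 × log₂(0.1667) = 0.4308
  p(0,1)=1/9: -0.1111 × log₂(0.1111) = 0.3522
  p(0,2)=1/18: -0.0556 × log₂(0.0556) = 0.2317
  p(1,0)=1/9: -0.1111 × log₂(0.1111) = 0.3522
  p(1,1)=1/6: -0.1667 × log₂(0.1667) = 0.4308
  p(1,2)=1/9: -0.1111 × log₂(0.1111) = 0.3522
  p(2,0)=1/18: -0.0556 × log₂(0.0556) = 0.2317
  p(2,1)=1/9: -0.1111 × log₂(0.1111) = 0.3522
  p(2,2)=1/9: -0.1111 × log₂(0.1111) = 0.3522
H(X,Y) = 3.0860 bits


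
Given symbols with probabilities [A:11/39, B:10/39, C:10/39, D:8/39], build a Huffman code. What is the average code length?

Huffman tree construction:
Combine smallest probabilities repeatedly
Resulting codes:
  A: 11 (length 2)
  B: 01 (length 2)
  C: 10 (length 2)
  D: 00 (length 2)
Average length = Σ p(s) × length(s) = 2.0000 bits


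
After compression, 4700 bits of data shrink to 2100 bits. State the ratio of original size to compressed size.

Compression ratio = Original / Compressed
= 4700 / 2100 = 2.24:1


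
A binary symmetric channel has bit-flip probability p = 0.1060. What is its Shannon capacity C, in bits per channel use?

For BSC with error probability p:
C = 1 - H(p) where H(p) is binary entropy
H(0.1060) = -0.1060 × log₂(0.1060) - 0.8940 × log₂(0.8940)
H(p) = 0.4877
C = 1 - 0.4877 = 0.5123 bits/use


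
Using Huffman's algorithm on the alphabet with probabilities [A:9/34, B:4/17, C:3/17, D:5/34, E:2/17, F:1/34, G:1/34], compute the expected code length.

Huffman tree construction:
Combine smallest probabilities repeatedly
Resulting codes:
  A: 10 (length 2)
  B: 01 (length 2)
  C: 111 (length 3)
  D: 110 (length 3)
  E: 001 (length 3)
  F: 0000 (length 4)
  G: 0001 (length 4)
Average length = Σ p(s) × length(s) = 2.5588 bits


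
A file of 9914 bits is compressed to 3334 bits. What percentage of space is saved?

Space savings = (1 - Compressed/Original) × 100%
= (1 - 3334/9914) × 100%
= 66.37%


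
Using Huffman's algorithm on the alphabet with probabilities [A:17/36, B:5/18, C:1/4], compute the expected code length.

Huffman tree construction:
Combine smallest probabilities repeatedly
Resulting codes:
  A: 0 (length 1)
  B: 11 (length 2)
  C: 10 (length 2)
Average length = Σ p(s) × length(s) = 1.5278 bits


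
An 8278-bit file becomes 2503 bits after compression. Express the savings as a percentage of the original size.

Space savings = (1 - Compressed/Original) × 100%
= (1 - 2503/8278) × 100%
= 69.76%


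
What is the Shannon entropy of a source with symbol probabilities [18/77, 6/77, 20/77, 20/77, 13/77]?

H(X) = -Σ p(x) log₂ p(x)
  -18/77 × log₂(18/77) = 0.4902
  -6/77 × log₂(6/77) = 0.2869
  -20/77 × log₂(20/77) = 0.5052
  -20/77 × log₂(20/77) = 0.5052
  -13/77 × log₂(13/77) = 0.4333
H(X) = 2.2207 bits


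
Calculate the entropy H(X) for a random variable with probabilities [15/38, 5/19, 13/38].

H(X) = -Σ p(x) log₂ p(x)
  -15/38 × log₂(15/38) = 0.5294
  -5/19 × log₂(5/19) = 0.5068
  -13/38 × log₂(13/38) = 0.5294
H(X) = 1.5656 bits


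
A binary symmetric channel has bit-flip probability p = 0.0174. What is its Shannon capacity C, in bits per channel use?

For BSC with error probability p:
C = 1 - H(p) where H(p) is binary entropy
H(0.0174) = -0.0174 × log₂(0.0174) - 0.9826 × log₂(0.9826)
H(p) = 0.1266
C = 1 - 0.1266 = 0.8734 bits/use


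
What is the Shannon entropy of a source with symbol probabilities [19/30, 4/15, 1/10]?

H(X) = -Σ p(x) log₂ p(x)
  -19/30 × log₂(19/30) = 0.4173
  -4/15 × log₂(4/15) = 0.5085
  -1/10 × log₂(1/10) = 0.3322
H(X) = 1.2580 bits


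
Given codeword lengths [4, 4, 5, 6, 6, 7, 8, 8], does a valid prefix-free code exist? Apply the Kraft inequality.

Kraft inequality: Σ 2^(-l_i) ≤ 1 for prefix-free code
Calculating: 2^(-4) + 2^(-4) + 2^(-5) + 2^(-6) + 2^(-6) + 2^(-7) + 2^(-8) + 2^(-8)
= 0.0625 + 0.0625 + 0.03125 + 0.015625 + 0.015625 + 0.0078125 + 0.00390625 + 0.00390625
= 0.2031
Since 0.2031 ≤ 1, prefix-free code exists


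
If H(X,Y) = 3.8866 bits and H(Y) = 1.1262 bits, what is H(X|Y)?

Chain rule: H(X,Y) = H(X|Y) + H(Y)
H(X|Y) = H(X,Y) - H(Y) = 3.8866 - 1.1262 = 2.7604 bits


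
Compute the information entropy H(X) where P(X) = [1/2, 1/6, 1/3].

H(X) = -Σ p(x) log₂ p(x)
  -1/2 × log₂(1/2) = 0.5000
  -1/6 × log₂(1/6) = 0.4308
  -1/3 × log₂(1/3) = 0.5283
H(X) = 1.4591 bits


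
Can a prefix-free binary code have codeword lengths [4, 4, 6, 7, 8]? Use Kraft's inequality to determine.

Kraft inequality: Σ 2^(-l_i) ≤ 1 for prefix-free code
Calculating: 2^(-4) + 2^(-4) + 2^(-6) + 2^(-7) + 2^(-8)
= 0.0625 + 0.0625 + 0.015625 + 0.0078125 + 0.00390625
= 0.1523
Since 0.1523 ≤ 1, prefix-free code exists


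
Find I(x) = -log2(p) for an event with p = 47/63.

Information content I(x) = -log₂(p(x))
I = -log₂(47/63) = -log₂(0.7460)
I = 0.4227 bits


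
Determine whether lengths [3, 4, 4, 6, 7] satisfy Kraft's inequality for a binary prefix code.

Kraft inequality: Σ 2^(-l_i) ≤ 1 for prefix-free code
Calculating: 2^(-3) + 2^(-4) + 2^(-4) + 2^(-6) + 2^(-7)
= 0.125 + 0.0625 + 0.0625 + 0.015625 + 0.0078125
= 0.2734
Since 0.2734 ≤ 1, prefix-free code exists


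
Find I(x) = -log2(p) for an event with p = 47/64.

Information content I(x) = -log₂(p(x))
I = -log₂(47/64) = -log₂(0.7344)
I = 0.4454 bits


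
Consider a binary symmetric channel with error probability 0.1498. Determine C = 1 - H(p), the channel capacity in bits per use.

For BSC with error probability p:
C = 1 - H(p) where H(p) is binary entropy
H(0.1498) = -0.1498 × log₂(0.1498) - 0.8502 × log₂(0.8502)
H(p) = 0.6093
C = 1 - 0.6093 = 0.3907 bits/use


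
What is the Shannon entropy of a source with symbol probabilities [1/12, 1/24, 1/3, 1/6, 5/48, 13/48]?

H(X) = -Σ p(x) log₂ p(x)
  -1/12 × log₂(1/12) = 0.2987
  -1/24 × log₂(1/24) = 0.1910
  -1/3 × log₂(1/3) = 0.5283
  -1/6 × log₂(1/6) = 0.4308
  -5/48 × log₂(5/48) = 0.3399
  -13/48 × log₂(13/48) = 0.5104
H(X) = 2.2992 bits


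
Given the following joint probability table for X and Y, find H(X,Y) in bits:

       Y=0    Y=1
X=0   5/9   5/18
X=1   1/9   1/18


H(X,Y) = -Σ p(x,y) log₂ p(x,y)
  p(0,0)=5/9: -0.5556 × log₂(0.5556) = 0.4711
  p(0,1)=5/18: -0.2778 × log₂(0.2778) = 0.5133
  p(1,0)=1/9: -0.1111 × log₂(0.1111) = 0.3522
  p(1,1)=1/18: -0.0556 × log₂(0.0556) = 0.2317
H(X,Y) = 1.5683 bits


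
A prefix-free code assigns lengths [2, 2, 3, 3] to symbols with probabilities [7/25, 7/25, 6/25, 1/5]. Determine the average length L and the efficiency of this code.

Average length L = Σ p_i × l_i = 2.4400 bits
Entropy H = 1.9870 bits
Efficiency η = H/L × 100% = 81.43%


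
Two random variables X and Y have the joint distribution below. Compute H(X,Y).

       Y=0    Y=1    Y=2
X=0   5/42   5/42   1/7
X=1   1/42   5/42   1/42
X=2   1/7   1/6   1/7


H(X,Y) = -Σ p(x,y) log₂ p(x,y)
  p(0,0)=5/42: -0.1190 × log₂(0.1190) = 0.3655
  p(0,1)=5/42: -0.1190 × log₂(0.1190) = 0.3655
  p(0,2)=1/7: -0.1429 × log₂(0.1429) = 0.4011
  p(1,0)=1/42: -0.0238 × log₂(0.0238) = 0.1284
  p(1,1)=5/42: -0.1190 × log₂(0.1190) = 0.3655
  p(1,2)=1/42: -0.0238 × log₂(0.0238) = 0.1284
  p(2,0)=1/7: -0.1429 × log₂(0.1429) = 0.4011
  p(2,1)=1/6: -0.1667 × log₂(0.1667) = 0.4308
  p(2,2)=1/7: -0.1429 × log₂(0.1429) = 0.4011
H(X,Y) = 2.9873 bits


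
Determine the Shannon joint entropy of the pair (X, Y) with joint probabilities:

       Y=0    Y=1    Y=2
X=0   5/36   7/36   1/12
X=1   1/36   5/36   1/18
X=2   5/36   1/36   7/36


H(X,Y) = -Σ p(x,y) log₂ p(x,y)
  p(0,0)=5/36: -0.1389 × log₂(0.1389) = 0.3956
  p(0,1)=7/36: -0.1944 × log₂(0.1944) = 0.4594
  p(0,2)=1/12: -0.0833 × log₂(0.0833) = 0.2987
  p(1,0)=1/36: -0.0278 × log₂(0.0278) = 0.1436
  p(1,1)=5/36: -0.1389 × log₂(0.1389) = 0.3956
  p(1,2)=1/18: -0.0556 × log₂(0.0556) = 0.2317
  p(2,0)=5/36: -0.1389 × log₂(0.1389) = 0.3956
  p(2,1)=1/36: -0.0278 × log₂(0.0278) = 0.1436
  p(2,2)=7/36: -0.1944 × log₂(0.1944) = 0.4594
H(X,Y) = 2.9231 bits


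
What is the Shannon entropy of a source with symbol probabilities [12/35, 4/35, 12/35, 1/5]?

H(X) = -Σ p(x) log₂ p(x)
  -12/35 × log₂(12/35) = 0.5295
  -4/35 × log₂(4/35) = 0.3576
  -12/35 × log₂(12/35) = 0.5295
  -1/5 × log₂(1/5) = 0.4644
H(X) = 1.8810 bits


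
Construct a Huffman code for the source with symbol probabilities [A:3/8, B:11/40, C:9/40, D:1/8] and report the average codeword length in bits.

Huffman tree construction:
Combine smallest probabilities repeatedly
Resulting codes:
  A: 0 (length 1)
  B: 10 (length 2)
  C: 111 (length 3)
  D: 110 (length 3)
Average length = Σ p(s) × length(s) = 1.9750 bits


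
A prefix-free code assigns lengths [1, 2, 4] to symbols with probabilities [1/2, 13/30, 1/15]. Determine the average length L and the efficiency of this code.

Average length L = Σ p_i × l_i = 1.6333 bits
Entropy H = 1.2833 bits
Efficiency η = H/L × 100% = 78.57%


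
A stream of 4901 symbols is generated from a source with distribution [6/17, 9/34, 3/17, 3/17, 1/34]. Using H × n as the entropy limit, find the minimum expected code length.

Entropy H = 2.0707 bits/symbol
Minimum bits = H × n = 2.0707 × 4901
= 10148.72 bits


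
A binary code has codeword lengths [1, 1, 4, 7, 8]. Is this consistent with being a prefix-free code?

Kraft inequality: Σ 2^(-l_i) ≤ 1 for prefix-free code
Calculating: 2^(-1) + 2^(-1) + 2^(-4) + 2^(-7) + 2^(-8)
= 0.5 + 0.5 + 0.0625 + 0.0078125 + 0.00390625
= 1.0742
Since 1.0742 > 1, prefix-free code does not exist


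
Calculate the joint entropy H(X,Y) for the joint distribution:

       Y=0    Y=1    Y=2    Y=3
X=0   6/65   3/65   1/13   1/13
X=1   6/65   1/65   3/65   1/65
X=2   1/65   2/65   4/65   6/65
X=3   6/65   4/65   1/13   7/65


H(X,Y) = -Σ p(x,y) log₂ p(x,y)
  p(0,0)=6/65: -0.0923 × log₂(0.0923) = 0.3173
  p(0,1)=3/65: -0.0462 × log₂(0.0462) = 0.2048
  p(0,2)=1/13: -0.0769 × log₂(0.0769) = 0.2846
  p(0,3)=1/13: -0.0769 × log₂(0.0769) = 0.2846
  p(1,0)=6/65: -0.0923 × log₂(0.0923) = 0.3173
  p(1,1)=1/65: -0.0154 × log₂(0.0154) = 0.0927
  p(1,2)=3/65: -0.0462 × log₂(0.0462) = 0.2048
  p(1,3)=1/65: -0.0154 × log₂(0.0154) = 0.0927
  p(2,0)=1/65: -0.0154 × log₂(0.0154) = 0.0927
  p(2,1)=2/65: -0.0308 × log₂(0.0308) = 0.1545
  p(2,2)=4/65: -0.0615 × log₂(0.0615) = 0.2475
  p(2,3)=6/65: -0.0923 × log₂(0.0923) = 0.3173
  p(3,0)=6/65: -0.0923 × log₂(0.0923) = 0.3173
  p(3,1)=4/65: -0.0615 × log₂(0.0615) = 0.2475
  p(3,2)=1/13: -0.0769 × log₂(0.0769) = 0.2846
  p(3,3)=7/65: -0.1077 × log₂(0.1077) = 0.3462
H(X,Y) = 3.8065 bits


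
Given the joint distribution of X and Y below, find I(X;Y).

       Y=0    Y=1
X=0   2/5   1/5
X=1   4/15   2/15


H(X) = 0.9710, H(Y) = 0.9183, H(X,Y) = 1.8892
I(X;Y) = H(X) + H(Y) - H(X,Y) = 0.0000 bits


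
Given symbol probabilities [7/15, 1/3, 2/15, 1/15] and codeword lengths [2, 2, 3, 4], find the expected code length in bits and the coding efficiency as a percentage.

Average length L = Σ p_i × l_i = 2.2667 bits
Entropy H = 1.6895 bits
Efficiency η = H/L × 100% = 74.54%


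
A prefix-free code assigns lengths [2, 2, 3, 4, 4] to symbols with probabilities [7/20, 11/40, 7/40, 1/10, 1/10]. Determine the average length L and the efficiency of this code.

Average length L = Σ p_i × l_i = 2.5750 bits
Entropy H = 2.1467 bits
Efficiency η = H/L × 100% = 83.37%


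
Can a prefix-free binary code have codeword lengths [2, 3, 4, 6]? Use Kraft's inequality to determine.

Kraft inequality: Σ 2^(-l_i) ≤ 1 for prefix-free code
Calculating: 2^(-2) + 2^(-3) + 2^(-4) + 2^(-6)
= 0.25 + 0.125 + 0.0625 + 0.015625
= 0.4531
Since 0.4531 ≤ 1, prefix-free code exists


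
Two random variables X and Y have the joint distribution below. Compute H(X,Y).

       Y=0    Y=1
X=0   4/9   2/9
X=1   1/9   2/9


H(X,Y) = -Σ p(x,y) log₂ p(x,y)
  p(0,0)=4/9: -0.4444 × log₂(0.4444) = 0.5200
  p(0,1)=2/9: -0.2222 × log₂(0.2222) = 0.4822
  p(1,0)=1/9: -0.1111 × log₂(0.1111) = 0.3522
  p(1,1)=2/9: -0.2222 × log₂(0.2222) = 0.4822
H(X,Y) = 1.8366 bits


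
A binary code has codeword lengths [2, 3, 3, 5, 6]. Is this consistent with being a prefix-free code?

Kraft inequality: Σ 2^(-l_i) ≤ 1 for prefix-free code
Calculating: 2^(-2) + 2^(-3) + 2^(-3) + 2^(-5) + 2^(-6)
= 0.25 + 0.125 + 0.125 + 0.03125 + 0.015625
= 0.5469
Since 0.5469 ≤ 1, prefix-free code exists


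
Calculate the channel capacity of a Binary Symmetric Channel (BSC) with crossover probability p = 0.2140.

For BSC with error probability p:
C = 1 - H(p) where H(p) is binary entropy
H(0.2140) = -0.2140 × log₂(0.2140) - 0.7860 × log₂(0.7860)
H(p) = 0.7491
C = 1 - 0.7491 = 0.2509 bits/use


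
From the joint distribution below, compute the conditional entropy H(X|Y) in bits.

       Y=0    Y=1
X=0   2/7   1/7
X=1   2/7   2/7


H(X|Y) = Σ_y p(y) H(X|Y=y)
  p(Y=0) = 4/7, H(X|Y=0) = 1.0000
  p(Y=1) = 3/7, H(X|Y=1) = 0.9183
H(X|Y) = 0.5714×1.0000 + 0.4286×0.9183 = 0.9650 bits


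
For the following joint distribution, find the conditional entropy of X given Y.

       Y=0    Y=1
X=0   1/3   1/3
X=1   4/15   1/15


H(X|Y) = Σ_y p(y) H(X|Y=y)
  p(Y=0) = 3/5, H(X|Y=0) = 0.9911
  p(Y=1) = 2/5, H(X|Y=1) = 0.6500
H(X|Y) = 0.6000×0.9911 + 0.4000×0.6500 = 0.8547 bits


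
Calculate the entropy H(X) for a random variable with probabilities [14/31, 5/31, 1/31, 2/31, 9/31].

H(X) = -Σ p(x) log₂ p(x)
  -14/31 × log₂(14/31) = 0.5179
  -5/31 × log₂(5/31) = 0.4246
  -1/31 × log₂(1/31) = 0.1598
  -2/31 × log₂(2/31) = 0.2551
  -9/31 × log₂(9/31) = 0.5180
H(X) = 1.8754 bits


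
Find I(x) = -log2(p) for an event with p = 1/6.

Information content I(x) = -log₂(p(x))
I = -log₂(1/6) = -log₂(0.1667)
I = 2.5850 bits


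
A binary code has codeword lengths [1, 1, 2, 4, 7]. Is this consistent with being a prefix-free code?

Kraft inequality: Σ 2^(-l_i) ≤ 1 for prefix-free code
Calculating: 2^(-1) + 2^(-1) + 2^(-2) + 2^(-4) + 2^(-7)
= 0.5 + 0.5 + 0.25 + 0.0625 + 0.0078125
= 1.3203
Since 1.3203 > 1, prefix-free code does not exist


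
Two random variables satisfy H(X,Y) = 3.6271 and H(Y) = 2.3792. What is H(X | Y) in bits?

Chain rule: H(X,Y) = H(X|Y) + H(Y)
H(X|Y) = H(X,Y) - H(Y) = 3.6271 - 2.3792 = 1.2479 bits


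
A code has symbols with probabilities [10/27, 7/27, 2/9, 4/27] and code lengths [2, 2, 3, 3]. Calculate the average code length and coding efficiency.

Average length L = Σ p_i × l_i = 2.3704 bits
Entropy H = 1.9260 bits
Efficiency η = H/L × 100% = 81.25%


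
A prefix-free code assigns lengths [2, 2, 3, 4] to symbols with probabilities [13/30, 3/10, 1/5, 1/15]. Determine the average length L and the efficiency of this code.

Average length L = Σ p_i × l_i = 2.3333 bits
Entropy H = 1.7687 bits
Efficiency η = H/L × 100% = 75.80%


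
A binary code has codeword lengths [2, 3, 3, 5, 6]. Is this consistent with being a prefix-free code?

Kraft inequality: Σ 2^(-l_i) ≤ 1 for prefix-free code
Calculating: 2^(-2) + 2^(-3) + 2^(-3) + 2^(-5) + 2^(-6)
= 0.25 + 0.125 + 0.125 + 0.03125 + 0.015625
= 0.5469
Since 0.5469 ≤ 1, prefix-free code exists


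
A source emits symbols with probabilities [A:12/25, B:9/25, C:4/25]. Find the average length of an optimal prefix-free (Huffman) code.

Huffman tree construction:
Combine smallest probabilities repeatedly
Resulting codes:
  A: 0 (length 1)
  B: 11 (length 2)
  C: 10 (length 2)
Average length = Σ p(s) × length(s) = 1.5200 bits


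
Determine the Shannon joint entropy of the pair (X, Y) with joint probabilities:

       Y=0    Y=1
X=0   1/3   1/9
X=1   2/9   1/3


H(X,Y) = -Σ p(x,y) log₂ p(x,y)
  p(0,0)=1/3: -0.3333 × log₂(0.3333) = 0.5283
  p(0,1)=1/9: -0.1111 × log₂(0.1111) = 0.3522
  p(1,0)=2/9: -0.2222 × log₂(0.2222) = 0.4822
  p(1,1)=1/3: -0.3333 × log₂(0.3333) = 0.5283
H(X,Y) = 1.8911 bits


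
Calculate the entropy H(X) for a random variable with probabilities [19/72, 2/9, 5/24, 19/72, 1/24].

H(X) = -Σ p(x) log₂ p(x)
  -19/72 × log₂(19/72) = 0.5072
  -2/9 × log₂(2/9) = 0.4822
  -5/24 × log₂(5/24) = 0.4715
  -19/72 × log₂(19/72) = 0.5072
  -1/24 × log₂(1/24) = 0.1910
H(X) = 2.1591 bits


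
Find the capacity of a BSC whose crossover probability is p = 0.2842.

For BSC with error probability p:
C = 1 - H(p) where H(p) is binary entropy
H(0.2842) = -0.2842 × log₂(0.2842) - 0.7158 × log₂(0.7158)
H(p) = 0.8611
C = 1 - 0.8611 = 0.1389 bits/use


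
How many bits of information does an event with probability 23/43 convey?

Information content I(x) = -log₂(p(x))
I = -log₂(23/43) = -log₂(0.5349)
I = 0.9027 bits


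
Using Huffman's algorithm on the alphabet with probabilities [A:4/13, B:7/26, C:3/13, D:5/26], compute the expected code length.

Huffman tree construction:
Combine smallest probabilities repeatedly
Resulting codes:
  A: 11 (length 2)
  B: 10 (length 2)
  C: 01 (length 2)
  D: 00 (length 2)
Average length = Σ p(s) × length(s) = 2.0000 bits


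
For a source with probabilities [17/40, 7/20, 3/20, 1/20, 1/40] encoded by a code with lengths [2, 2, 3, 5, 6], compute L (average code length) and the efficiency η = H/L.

Average length L = Σ p_i × l_i = 2.4000 bits
Entropy H = 1.8144 bits
Efficiency η = H/L × 100% = 75.60%


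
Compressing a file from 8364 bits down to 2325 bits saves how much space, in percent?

Space savings = (1 - Compressed/Original) × 100%
= (1 - 2325/8364) × 100%
= 72.20%


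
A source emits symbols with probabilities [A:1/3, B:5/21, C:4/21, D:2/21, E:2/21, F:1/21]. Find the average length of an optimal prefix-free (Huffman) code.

Huffman tree construction:
Combine smallest probabilities repeatedly
Resulting codes:
  A: 11 (length 2)
  B: 01 (length 2)
  C: 00 (length 2)
  D: 1011 (length 4)
  E: 100 (length 3)
  F: 1010 (length 4)
Average length = Σ p(s) × length(s) = 2.3810 bits


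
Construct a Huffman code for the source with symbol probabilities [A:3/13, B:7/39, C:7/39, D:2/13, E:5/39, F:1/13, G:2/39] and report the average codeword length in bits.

Huffman tree construction:
Combine smallest probabilities repeatedly
Resulting codes:
  A: 01 (length 2)
  B: 111 (length 3)
  C: 00 (length 2)
  D: 110 (length 3)
  E: 100 (length 3)
  F: 1011 (length 4)
  G: 1010 (length 4)
Average length = Σ p(s) × length(s) = 2.7179 bits


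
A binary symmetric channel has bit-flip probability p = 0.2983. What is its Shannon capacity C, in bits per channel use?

For BSC with error probability p:
C = 1 - H(p) where H(p) is binary entropy
H(0.2983) = -0.2983 × log₂(0.2983) - 0.7017 × log₂(0.7017)
H(p) = 0.8792
C = 1 - 0.8792 = 0.1208 bits/use


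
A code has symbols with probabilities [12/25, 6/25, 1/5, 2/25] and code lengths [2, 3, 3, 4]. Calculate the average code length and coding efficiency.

Average length L = Σ p_i × l_i = 2.6000 bits
Entropy H = 1.7583 bits
Efficiency η = H/L × 100% = 67.63%


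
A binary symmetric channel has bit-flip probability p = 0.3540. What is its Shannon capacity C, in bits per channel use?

For BSC with error probability p:
C = 1 - H(p) where H(p) is binary entropy
H(0.3540) = -0.3540 × log₂(0.3540) - 0.6460 × log₂(0.6460)
H(p) = 0.9376
C = 1 - 0.9376 = 0.0624 bits/use


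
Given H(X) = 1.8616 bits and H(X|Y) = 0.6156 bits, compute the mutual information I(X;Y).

I(X;Y) = H(X) - H(X|Y)
I(X;Y) = 1.8616 - 0.6156 = 1.246 bits


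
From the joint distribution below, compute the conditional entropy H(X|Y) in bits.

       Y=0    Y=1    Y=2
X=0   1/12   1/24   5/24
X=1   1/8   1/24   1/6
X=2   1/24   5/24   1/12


H(X|Y) = Σ_y p(y) H(X|Y=y)
  p(Y=0) = 1/4, H(X|Y=0) = 1.4591
  p(Y=1) = 7/24, H(X|Y=1) = 1.1488
  p(Y=2) = 11/24, H(X|Y=2) = 1.4949
H(X|Y) = 0.2500×1.4591 + 0.2917×1.1488 + 0.4583×1.4949 = 1.3850 bits


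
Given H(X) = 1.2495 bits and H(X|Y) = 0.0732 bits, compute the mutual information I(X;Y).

I(X;Y) = H(X) - H(X|Y)
I(X;Y) = 1.2495 - 0.0732 = 1.1763 bits


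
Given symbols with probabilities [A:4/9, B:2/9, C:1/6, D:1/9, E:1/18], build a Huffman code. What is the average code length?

Huffman tree construction:
Combine smallest probabilities repeatedly
Resulting codes:
  A: 0 (length 1)
  B: 10 (length 2)
  C: 110 (length 3)
  D: 1111 (length 4)
  E: 1110 (length 4)
Average length = Σ p(s) × length(s) = 2.0556 bits


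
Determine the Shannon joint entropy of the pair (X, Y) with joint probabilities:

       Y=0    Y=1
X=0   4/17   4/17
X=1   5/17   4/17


H(X,Y) = -Σ p(x,y) log₂ p(x,y)
  p(0,0)=4/17: -0.2353 × log₂(0.2353) = 0.4912
  p(0,1)=4/17: -0.2353 × log₂(0.2353) = 0.4912
  p(1,0)=5/17: -0.2941 × log₂(0.2941) = 0.5193
  p(1,1)=4/17: -0.2353 × log₂(0.2353) = 0.4912
H(X,Y) = 1.9928 bits


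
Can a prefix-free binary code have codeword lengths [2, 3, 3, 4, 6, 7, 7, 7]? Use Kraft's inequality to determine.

Kraft inequality: Σ 2^(-l_i) ≤ 1 for prefix-free code
Calculating: 2^(-2) + 2^(-3) + 2^(-3) + 2^(-4) + 2^(-6) + 2^(-7) + 2^(-7) + 2^(-7)
= 0.25 + 0.125 + 0.125 + 0.0625 + 0.015625 + 0.0078125 + 0.0078125 + 0.0078125
= 0.6016
Since 0.6016 ≤ 1, prefix-free code exists


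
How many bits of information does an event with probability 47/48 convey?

Information content I(x) = -log₂(p(x))
I = -log₂(47/48) = -log₂(0.9792)
I = 0.0304 bits


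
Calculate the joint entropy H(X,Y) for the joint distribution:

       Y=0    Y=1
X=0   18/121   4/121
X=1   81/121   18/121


H(X,Y) = -Σ p(x,y) log₂ p(x,y)
  p(0,0)=18/121: -0.1488 × log₂(0.1488) = 0.4089
  p(0,1)=4/121: -0.0331 × log₂(0.0331) = 0.1626
  p(1,0)=81/121: -0.6694 × log₂(0.6694) = 0.3876
  p(1,1)=18/121: -0.1488 × log₂(0.1488) = 0.4089
H(X,Y) = 1.3681 bits


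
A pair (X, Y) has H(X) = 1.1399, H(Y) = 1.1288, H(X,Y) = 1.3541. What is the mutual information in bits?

I(X;Y) = H(X) + H(Y) - H(X,Y)
I(X;Y) = 1.1399 + 1.1288 - 1.3541 = 0.9146 bits


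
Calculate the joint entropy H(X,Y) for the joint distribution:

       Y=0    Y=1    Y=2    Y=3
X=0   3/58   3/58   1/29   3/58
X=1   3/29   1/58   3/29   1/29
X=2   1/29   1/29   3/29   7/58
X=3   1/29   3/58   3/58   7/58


H(X,Y) = -Σ p(x,y) log₂ p(x,y)
  p(0,0)=3/58: -0.0517 × log₂(0.0517) = 0.2210
  p(0,1)=3/58: -0.0517 × log₂(0.0517) = 0.2210
  p(0,2)=1/29: -0.0345 × log₂(0.0345) = 0.1675
  p(0,3)=3/58: -0.0517 × log₂(0.0517) = 0.2210
  p(1,0)=3/29: -0.1034 × log₂(0.1034) = 0.3386
  p(1,1)=1/58: -0.0172 × log₂(0.0172) = 0.1010
  p(1,2)=3/29: -0.1034 × log₂(0.1034) = 0.3386
  p(1,3)=1/29: -0.0345 × log₂(0.0345) = 0.1675
  p(2,0)=1/29: -0.0345 × log₂(0.0345) = 0.1675
  p(2,1)=1/29: -0.0345 × log₂(0.0345) = 0.1675
  p(2,2)=3/29: -0.1034 × log₂(0.1034) = 0.3386
  p(2,3)=7/58: -0.1207 × log₂(0.1207) = 0.3682
  p(3,0)=1/29: -0.0345 × log₂(0.0345) = 0.1675
  p(3,1)=3/58: -0.0517 × log₂(0.0517) = 0.2210
  p(3,2)=3/58: -0.0517 × log₂(0.0517) = 0.2210
  p(3,3)=7/58: -0.1207 × log₂(0.1207) = 0.3682
H(X,Y) = 3.7958 bits


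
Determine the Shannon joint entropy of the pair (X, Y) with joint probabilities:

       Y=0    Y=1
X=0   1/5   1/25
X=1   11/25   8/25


H(X,Y) = -Σ p(x,y) log₂ p(x,y)
  p(0,0)=1/5: -0.2000 × log₂(0.2000) = 0.4644
  p(0,1)=1/25: -0.0400 × log₂(0.0400) = 0.1858
  p(1,0)=11/25: -0.4400 × log₂(0.4400) = 0.5211
  p(1,1)=8/25: -0.3200 × log₂(0.3200) = 0.5260
H(X,Y) = 1.6973 bits
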